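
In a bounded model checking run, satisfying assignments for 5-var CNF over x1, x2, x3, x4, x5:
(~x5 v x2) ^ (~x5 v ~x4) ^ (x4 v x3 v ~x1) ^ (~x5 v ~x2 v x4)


CNF with 4 clauses over 5 vars (32 assignments).
An assignment satisfies CNF iff every clause has >=1 true literal.
Check each row (bits = x1,x2,x3,x4,x5; clause T/F shown):
  row 0 [00000]: clauses=TTTT -> 1
  row 1 [00001]: clauses=FTTT -> 0
  row 2 [00010]: clauses=TTTT -> 1
  row 3 [00011]: clauses=FFTT -> 0
  row 4 [00100]: clauses=TTTT -> 1
  row 5 [00101]: clauses=FTTT -> 0
  row 6 [00110]: clauses=TTTT -> 1
  row 7 [00111]: clauses=FFTT -> 0
  row 8 [01000]: clauses=TTTT -> 1
  row 9 [01001]: clauses=TTTF -> 0
  row 10 [01010]: clauses=TTTT -> 1
  row 11 [01011]: clauses=TFTT -> 0
  row 12 [01100]: clauses=TTTT -> 1
  row 13 [01101]: clauses=TTTF -> 0
  row 14 [01110]: clauses=TTTT -> 1
  row 15 [01111]: clauses=TFTT -> 0
  row 16 [10000]: clauses=TTFT -> 0
  row 17 [10001]: clauses=FTFT -> 0
  row 18 [10010]: clauses=TTTT -> 1
  row 19 [10011]: clauses=FFTT -> 0
  row 20 [10100]: clauses=TTTT -> 1
  row 21 [10101]: clauses=FTTT -> 0
  row 22 [10110]: clauses=TTTT -> 1
  row 23 [10111]: clauses=FFTT -> 0
  row 24 [11000]: clauses=TTFT -> 0
  row 25 [11001]: clauses=TTFF -> 0
  row 26 [11010]: clauses=TTTT -> 1
  row 27 [11011]: clauses=TFTT -> 0
  row 28 [11100]: clauses=TTTT -> 1
  row 29 [11101]: clauses=TTTF -> 0
  row 30 [11110]: clauses=TTTT -> 1
  row 31 [11111]: clauses=TFTT -> 0
Full result column, 8 rows per line (x1,x2 fixed per line; x3,x4,x5 runs 000..111 left to right):
  rows 0-7 [x1,x2=00]: 10101010  (ones: 4)
  rows 8-15 [x1,x2=01]: 10101010  (ones: 4)
  rows 16-23 [x1,x2=10]: 00101010  (ones: 3)
  rows 24-31 [x1,x2=11]: 00101010  (ones: 3)
Satisfying assignments = 4+4+3+3 = 14

14


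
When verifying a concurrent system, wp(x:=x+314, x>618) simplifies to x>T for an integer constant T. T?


Formula: wp(x:=E, P) = P[E/x] (substitute E for x in postcondition)
Step 1: Postcondition: x>618
Step 2: Substitute x+314 for x: x+314>618
Step 3: Solve for x: x > 618-314 = 304

304


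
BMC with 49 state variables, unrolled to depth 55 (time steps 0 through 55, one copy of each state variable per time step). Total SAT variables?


BMC unrolls to depth k, creating one copy of each state var for steps 0..k.
Step count = 55 + 1 = 56 (steps 0 through 55)
Vars per step = 49
Total = 49 * 56 = 2744

2744


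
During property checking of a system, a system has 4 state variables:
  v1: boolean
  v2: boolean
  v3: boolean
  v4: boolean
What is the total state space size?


State space = product of domain sizes of all variables.
Domain sizes:
  v1 (boolean): 2
  v2 (boolean): 2
  v3 (boolean): 2
  v4 (boolean): 2
Product = 2 * 2 * 2 * 2 = 16

16


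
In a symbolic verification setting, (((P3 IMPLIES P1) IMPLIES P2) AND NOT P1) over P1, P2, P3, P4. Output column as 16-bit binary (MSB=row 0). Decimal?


Formula: (((P3 IMPLIES P1) IMPLIES P2) AND NOT P1) over P1, P2, P3, P4 (16 rows)
Evaluate each row (bits = P1,P2,P3,P4, MSB first):
  row 0 [0000]: (((0 IMPLIES 0) IMPLIES 0) AND NOT 0) -> 0
  row 1 [0001]: (((0 IMPLIES 0) IMPLIES 0) AND NOT 0) -> 0
  row 2 [0010]: (((1 IMPLIES 0) IMPLIES 0) AND NOT 0) -> 1
  row 3 [0011]: (((1 IMPLIES 0) IMPLIES 0) AND NOT 0) -> 1
  row 4 [0100]: (((0 IMPLIES 0) IMPLIES 1) AND NOT 0) -> 1
  row 5 [0101]: (((0 IMPLIES 0) IMPLIES 1) AND NOT 0) -> 1
  row 6 [0110]: (((1 IMPLIES 0) IMPLIES 1) AND NOT 0) -> 1
  row 7 [0111]: (((1 IMPLIES 0) IMPLIES 1) AND NOT 0) -> 1
  row 8 [1000]: (((0 IMPLIES 1) IMPLIES 0) AND NOT 1) -> 0
  row 9 [1001]: (((0 IMPLIES 1) IMPLIES 0) AND NOT 1) -> 0
  row 10 [1010]: (((1 IMPLIES 1) IMPLIES 0) AND NOT 1) -> 0
  row 11 [1011]: (((1 IMPLIES 1) IMPLIES 0) AND NOT 1) -> 0
  row 12 [1100]: (((0 IMPLIES 1) IMPLIES 1) AND NOT 1) -> 0
  row 13 [1101]: (((0 IMPLIES 1) IMPLIES 1) AND NOT 1) -> 0
  row 14 [1110]: (((1 IMPLIES 1) IMPLIES 1) AND NOT 1) -> 0
  row 15 [1111]: (((1 IMPLIES 1) IMPLIES 1) AND NOT 1) -> 0
Full result column, 4 rows per line (P1,P2 fixed per line; P3,P4 runs 00..11 left to right):
  rows 0-3 [P1,P2=00]: 0011  = hex 3
  rows 4-7 [P1,P2=01]: 1111  = hex F
  rows 8-11 [P1,P2=10]: 0000  = hex 0
  rows 12-15 [P1,P2=11]: 0000  = hex 0
Output column (row 0 .. row 15) = 0011111100000000
Output column grouped in 4s = 0011 1111 0000 0000 = 0x3F00
Convert to decimal digit by digit (value = value*16 + digit):
  3 -> 3
  3*16 + 15 (F) = 63
  63*16 + 0 = 1008
  1008*16 + 0 = 16128
Decimal = 16128

16128


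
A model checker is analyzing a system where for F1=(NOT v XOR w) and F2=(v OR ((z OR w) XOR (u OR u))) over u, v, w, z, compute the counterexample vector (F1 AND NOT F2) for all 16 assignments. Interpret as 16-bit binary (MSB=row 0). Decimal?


F1 = (NOT v XOR w)
F2 = (v OR ((z OR w) XOR (u OR u)))
Counterexample to F1=>F2 is where F1=1 and F2=0.
Evaluate each row (bits = u,v,w,z, MSB first):
  row 0 [0000]: F1=1 F2=0 -> F1&~F2 -> 1
  row 1 [0001]: F1=1 F2=1 -> F1&~F2 -> 0
  row 2 [0010]: F1=0 F2=1 -> F1&~F2 -> 0
  row 3 [0011]: F1=0 F2=1 -> F1&~F2 -> 0
  row 4 [0100]: F1=0 F2=1 -> F1&~F2 -> 0
  row 5 [0101]: F1=0 F2=1 -> F1&~F2 -> 0
  row 6 [0110]: F1=1 F2=1 -> F1&~F2 -> 0
  row 7 [0111]: F1=1 F2=1 -> F1&~F2 -> 0
  row 8 [1000]: F1=1 F2=1 -> F1&~F2 -> 0
  row 9 [1001]: F1=1 F2=0 -> F1&~F2 -> 1
  row 10 [1010]: F1=0 F2=0 -> F1&~F2 -> 0
  row 11 [1011]: F1=0 F2=0 -> F1&~F2 -> 0
  row 12 [1100]: F1=0 F2=1 -> F1&~F2 -> 0
  row 13 [1101]: F1=0 F2=1 -> F1&~F2 -> 0
  row 14 [1110]: F1=1 F2=1 -> F1&~F2 -> 0
  row 15 [1111]: F1=1 F2=1 -> F1&~F2 -> 0
Full result column, 4 rows per line (u,v fixed per line; w,z runs 00..11 left to right):
  rows 0-3 [u,v=00]: 1000  = hex 8
  rows 4-7 [u,v=01]: 0000  = hex 0
  rows 8-11 [u,v=10]: 0100  = hex 4
  rows 12-15 [u,v=11]: 0000  = hex 0
Counterexample vector (row 0 .. row 15) = 1000000001000000
Output column grouped in 4s = 1000 0000 0100 0000 = 0x8040
Convert to decimal digit by digit (value = value*16 + digit):
  8 -> 8
  8*16 + 0 = 128
  128*16 + 4 = 2052
  2052*16 + 0 = 32832
Decimal = 32832

32832


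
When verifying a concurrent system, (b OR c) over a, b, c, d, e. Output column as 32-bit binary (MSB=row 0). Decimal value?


Formula: (b OR c) over a, b, c, d, e (32 rows)
Evaluate each row (bits = a,b,c,d,e, MSB first):
  row 0 [00000]: (0 OR 0) -> 0
  row 1 [00001]: (0 OR 0) -> 0
  row 2 [00010]: (0 OR 0) -> 0
  row 3 [00011]: (0 OR 0) -> 0
  row 4 [00100]: (0 OR 1) -> 1
  row 5 [00101]: (0 OR 1) -> 1
  row 6 [00110]: (0 OR 1) -> 1
  row 7 [00111]: (0 OR 1) -> 1
  row 8 [01000]: (1 OR 0) -> 1
  row 9 [01001]: (1 OR 0) -> 1
  row 10 [01010]: (1 OR 0) -> 1
  row 11 [01011]: (1 OR 0) -> 1
  row 12 [01100]: (1 OR 1) -> 1
  row 13 [01101]: (1 OR 1) -> 1
  row 14 [01110]: (1 OR 1) -> 1
  row 15 [01111]: (1 OR 1) -> 1
  row 16 [10000]: (0 OR 0) -> 0
  row 17 [10001]: (0 OR 0) -> 0
  row 18 [10010]: (0 OR 0) -> 0
  row 19 [10011]: (0 OR 0) -> 0
  row 20 [10100]: (0 OR 1) -> 1
  row 21 [10101]: (0 OR 1) -> 1
  row 22 [10110]: (0 OR 1) -> 1
  row 23 [10111]: (0 OR 1) -> 1
  row 24 [11000]: (1 OR 0) -> 1
  row 25 [11001]: (1 OR 0) -> 1
  row 26 [11010]: (1 OR 0) -> 1
  row 27 [11011]: (1 OR 0) -> 1
  row 28 [11100]: (1 OR 1) -> 1
  row 29 [11101]: (1 OR 1) -> 1
  row 30 [11110]: (1 OR 1) -> 1
  row 31 [11111]: (1 OR 1) -> 1
Full result column, 4 rows per line (a,b,c fixed per line; d,e runs 00..11 left to right):
  rows 0-3 [a,b,c=000]: 0000  = hex 0
  rows 4-7 [a,b,c=001]: 1111  = hex F
  rows 8-11 [a,b,c=010]: 1111  = hex F
  rows 12-15 [a,b,c=011]: 1111  = hex F
  rows 16-19 [a,b,c=100]: 0000  = hex 0
  rows 20-23 [a,b,c=101]: 1111  = hex F
  rows 24-27 [a,b,c=110]: 1111  = hex F
  rows 28-31 [a,b,c=111]: 1111  = hex F
Output column (row 0 .. row 31) = 00001111111111110000111111111111
Output column grouped in 4s = 0000 1111 1111 1111 0000 1111 1111 1111 = 0x0FFF0FFF
Convert to decimal digit by digit (value = value*16 + digit):
  0 -> 0
  0*16 + 15 (F) = 15
  15*16 + 15 (F) = 255
  255*16 + 15 (F) = 4095
  4095*16 + 0 = 65520
  65520*16 + 15 (F) = 1048335
  1048335*16 + 15 (F) = 16773375
  16773375*16 + 15 (F) = 268374015
Decimal = 268374015

268374015


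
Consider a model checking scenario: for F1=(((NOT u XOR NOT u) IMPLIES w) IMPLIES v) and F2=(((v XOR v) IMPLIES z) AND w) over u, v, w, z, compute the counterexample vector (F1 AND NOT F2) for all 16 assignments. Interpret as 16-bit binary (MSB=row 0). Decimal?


F1 = (((NOT u XOR NOT u) IMPLIES w) IMPLIES v)
F2 = (((v XOR v) IMPLIES z) AND w)
Counterexample to F1=>F2 is where F1=1 and F2=0.
Evaluate each row (bits = u,v,w,z, MSB first):
  row 0 [0000]: F1=0 F2=0 -> F1&~F2 -> 0
  row 1 [0001]: F1=0 F2=0 -> F1&~F2 -> 0
  row 2 [0010]: F1=0 F2=1 -> F1&~F2 -> 0
  row 3 [0011]: F1=0 F2=1 -> F1&~F2 -> 0
  row 4 [0100]: F1=1 F2=0 -> F1&~F2 -> 1
  row 5 [0101]: F1=1 F2=0 -> F1&~F2 -> 1
  row 6 [0110]: F1=1 F2=1 -> F1&~F2 -> 0
  row 7 [0111]: F1=1 F2=1 -> F1&~F2 -> 0
  row 8 [1000]: F1=0 F2=0 -> F1&~F2 -> 0
  row 9 [1001]: F1=0 F2=0 -> F1&~F2 -> 0
  row 10 [1010]: F1=0 F2=1 -> F1&~F2 -> 0
  row 11 [1011]: F1=0 F2=1 -> F1&~F2 -> 0
  row 12 [1100]: F1=1 F2=0 -> F1&~F2 -> 1
  row 13 [1101]: F1=1 F2=0 -> F1&~F2 -> 1
  row 14 [1110]: F1=1 F2=1 -> F1&~F2 -> 0
  row 15 [1111]: F1=1 F2=1 -> F1&~F2 -> 0
Full result column, 4 rows per line (u,v fixed per line; w,z runs 00..11 left to right):
  rows 0-3 [u,v=00]: 0000  = hex 0
  rows 4-7 [u,v=01]: 1100  = hex C
  rows 8-11 [u,v=10]: 0000  = hex 0
  rows 12-15 [u,v=11]: 1100  = hex C
Counterexample vector (row 0 .. row 15) = 0000110000001100
Output column grouped in 4s = 0000 1100 0000 1100 = 0x0C0C
Convert to decimal digit by digit (value = value*16 + digit):
  0 -> 0
  0*16 + 12 (C) = 12
  12*16 + 0 = 192
  192*16 + 12 (C) = 3084
Decimal = 3084

3084


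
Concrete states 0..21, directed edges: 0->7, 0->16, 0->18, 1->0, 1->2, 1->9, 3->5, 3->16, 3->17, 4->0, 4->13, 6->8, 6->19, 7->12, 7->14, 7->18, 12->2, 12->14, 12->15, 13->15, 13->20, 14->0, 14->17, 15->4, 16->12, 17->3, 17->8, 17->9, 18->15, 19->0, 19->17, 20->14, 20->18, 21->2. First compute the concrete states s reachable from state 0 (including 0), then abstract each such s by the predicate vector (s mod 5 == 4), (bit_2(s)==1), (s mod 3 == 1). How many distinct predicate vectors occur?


BFS from 0:
Concrete reachable: {0, 2, 3, 4, 5, 7, 8, 9, 12, 13, 14, 15, 16, 17, 18, 20}
Abstract via predicates (s mod 5 == 4), (bit_2(s)==1), (s mod 3 == 1):
  (0,0,0) <- {0, 2, 3, 8, 17, 18}
  (0,0,1) <- {16}
  (0,1,0) <- {5, 12, 15, 20}
  (0,1,1) <- {7, 13}
  (1,0,0) <- {9}
  (1,1,0) <- {14}
  (1,1,1) <- {4}
Distinct abstract states = 7

7


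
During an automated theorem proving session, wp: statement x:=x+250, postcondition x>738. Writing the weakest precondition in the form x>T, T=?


Formula: wp(x:=E, P) = P[E/x] (substitute E for x in postcondition)
Step 1: Postcondition: x>738
Step 2: Substitute x+250 for x: x+250>738
Step 3: Solve for x: x > 738-250 = 488

488


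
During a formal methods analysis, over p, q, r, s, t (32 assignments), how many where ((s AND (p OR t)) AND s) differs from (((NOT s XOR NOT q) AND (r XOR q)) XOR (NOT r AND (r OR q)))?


F1 = ((s AND (p OR t)) AND s)
F2 = (((NOT s XOR NOT q) AND (r XOR q)) XOR (NOT r AND (r OR q)))
Evaluate both on each of 32 rows (bits = p,q,r,s,t):
  row 0 [00000]: F1=0 F2=0 -> 0
  row 1 [00001]: F1=0 F2=0 -> 0
  row 2 [00010]: F1=0 F2=0 -> 0
  row 3 [00011]: F1=1 F2=0 (differ) -> 1
  row 4 [00100]: F1=0 F2=0 -> 0
  row 5 [00101]: F1=0 F2=0 -> 0
  row 6 [00110]: F1=0 F2=1 (differ) -> 1
  row 7 [00111]: F1=1 F2=1 -> 0
  row 8 [01000]: F1=0 F2=0 -> 0
  row 9 [01001]: F1=0 F2=0 -> 0
  row 10 [01010]: F1=0 F2=1 (differ) -> 1
  row 11 [01011]: F1=1 F2=1 -> 0
  row 12 [01100]: F1=0 F2=0 -> 0
  row 13 [01101]: F1=0 F2=0 -> 0
  row 14 [01110]: F1=0 F2=0 -> 0
  row 15 [01111]: F1=1 F2=0 (differ) -> 1
  row 16 [10000]: F1=0 F2=0 -> 0
  row 17 [10001]: F1=0 F2=0 -> 0
  row 18 [10010]: F1=1 F2=0 (differ) -> 1
  row 19 [10011]: F1=1 F2=0 (differ) -> 1
  row 20 [10100]: F1=0 F2=0 -> 0
  row 21 [10101]: F1=0 F2=0 -> 0
  row 22 [10110]: F1=1 F2=1 -> 0
  row 23 [10111]: F1=1 F2=1 -> 0
  row 24 [11000]: F1=0 F2=0 -> 0
  row 25 [11001]: F1=0 F2=0 -> 0
  row 26 [11010]: F1=1 F2=1 -> 0
  row 27 [11011]: F1=1 F2=1 -> 0
  row 28 [11100]: F1=0 F2=0 -> 0
  row 29 [11101]: F1=0 F2=0 -> 0
  row 30 [11110]: F1=1 F2=0 (differ) -> 1
  row 31 [11111]: F1=1 F2=0 (differ) -> 1
Full result column, 8 rows per line (p,q fixed per line; r,s,t runs 000..111 left to right):
  rows 0-7 [p,q=00]: 00010010  (ones: 2)
  rows 8-15 [p,q=01]: 00100001  (ones: 2)
  rows 16-23 [p,q=10]: 00110000  (ones: 2)
  rows 24-31 [p,q=11]: 00000011  (ones: 2)
Disagreements = 2+2+2+2 = 8

8


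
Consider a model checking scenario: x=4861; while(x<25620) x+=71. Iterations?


Step 1: x goes from 4861 toward 25620 by 71; the body runs while x<25620, so iterations = ceil((bound-start)/step)
Step 2: Distance=20759
Step 3: ceil(20759/71)=293

293


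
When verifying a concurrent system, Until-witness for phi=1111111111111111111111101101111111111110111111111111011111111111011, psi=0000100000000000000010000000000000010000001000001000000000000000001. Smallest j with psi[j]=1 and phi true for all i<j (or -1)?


(phi U psi) at 0: need smallest j with psi[j]=1 and phi[i]=1 for all i in [0,j).
Scan from step 0:
  step 0: phi=1, psi=0 -> continue
  step 1: phi=1, psi=0 -> continue
  step 2: phi=1, psi=0 -> continue
  step 3: phi=1, psi=0 -> continue
  step 4: psi=1 and phi held for [0,4) -> witness found
Witness step = 4

4


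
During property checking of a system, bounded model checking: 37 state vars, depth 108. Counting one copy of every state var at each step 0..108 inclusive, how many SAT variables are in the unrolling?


BMC unrolls to depth k, creating one copy of each state var for steps 0..k.
Step count = 108 + 1 = 109 (steps 0 through 108)
Vars per step = 37
Total = 37 * 109 = 4033

4033


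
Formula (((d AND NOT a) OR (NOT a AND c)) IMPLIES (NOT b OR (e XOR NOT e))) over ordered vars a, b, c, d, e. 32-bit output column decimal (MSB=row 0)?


Formula: (((d AND NOT a) OR (NOT a AND c)) IMPLIES (NOT b OR (e XOR NOT e))) over a, b, c, d, e (32 rows)
Evaluate each row (bits = a,b,c,d,e, MSB first):
  row 0 [00000]: (((0 AND NOT 0) OR (NOT 0 AND 0)) IMPLIES (NOT 0 OR (0 XOR NOT 0))) -> 1
  row 1 [00001]: (((0 AND NOT 0) OR (NOT 0 AND 0)) IMPLIES (NOT 0 OR (1 XOR NOT 1))) -> 1
  row 2 [00010]: (((1 AND NOT 0) OR (NOT 0 AND 0)) IMPLIES (NOT 0 OR (0 XOR NOT 0))) -> 1
  row 3 [00011]: (((1 AND NOT 0) OR (NOT 0 AND 0)) IMPLIES (NOT 0 OR (1 XOR NOT 1))) -> 1
  row 4 [00100]: (((0 AND NOT 0) OR (NOT 0 AND 1)) IMPLIES (NOT 0 OR (0 XOR NOT 0))) -> 1
  row 5 [00101]: (((0 AND NOT 0) OR (NOT 0 AND 1)) IMPLIES (NOT 0 OR (1 XOR NOT 1))) -> 1
  row 6 [00110]: (((1 AND NOT 0) OR (NOT 0 AND 1)) IMPLIES (NOT 0 OR (0 XOR NOT 0))) -> 1
  row 7 [00111]: (((1 AND NOT 0) OR (NOT 0 AND 1)) IMPLIES (NOT 0 OR (1 XOR NOT 1))) -> 1
  row 8 [01000]: (((0 AND NOT 0) OR (NOT 0 AND 0)) IMPLIES (NOT 1 OR (0 XOR NOT 0))) -> 1
  row 9 [01001]: (((0 AND NOT 0) OR (NOT 0 AND 0)) IMPLIES (NOT 1 OR (1 XOR NOT 1))) -> 1
  row 10 [01010]: (((1 AND NOT 0) OR (NOT 0 AND 0)) IMPLIES (NOT 1 OR (0 XOR NOT 0))) -> 1
  row 11 [01011]: (((1 AND NOT 0) OR (NOT 0 AND 0)) IMPLIES (NOT 1 OR (1 XOR NOT 1))) -> 1
  row 12 [01100]: (((0 AND NOT 0) OR (NOT 0 AND 1)) IMPLIES (NOT 1 OR (0 XOR NOT 0))) -> 1
  row 13 [01101]: (((0 AND NOT 0) OR (NOT 0 AND 1)) IMPLIES (NOT 1 OR (1 XOR NOT 1))) -> 1
  row 14 [01110]: (((1 AND NOT 0) OR (NOT 0 AND 1)) IMPLIES (NOT 1 OR (0 XOR NOT 0))) -> 1
  row 15 [01111]: (((1 AND NOT 0) OR (NOT 0 AND 1)) IMPLIES (NOT 1 OR (1 XOR NOT 1))) -> 1
  row 16 [10000]: (((0 AND NOT 1) OR (NOT 1 AND 0)) IMPLIES (NOT 0 OR (0 XOR NOT 0))) -> 1
  row 17 [10001]: (((0 AND NOT 1) OR (NOT 1 AND 0)) IMPLIES (NOT 0 OR (1 XOR NOT 1))) -> 1
  row 18 [10010]: (((1 AND NOT 1) OR (NOT 1 AND 0)) IMPLIES (NOT 0 OR (0 XOR NOT 0))) -> 1
  row 19 [10011]: (((1 AND NOT 1) OR (NOT 1 AND 0)) IMPLIES (NOT 0 OR (1 XOR NOT 1))) -> 1
  row 20 [10100]: (((0 AND NOT 1) OR (NOT 1 AND 1)) IMPLIES (NOT 0 OR (0 XOR NOT 0))) -> 1
  row 21 [10101]: (((0 AND NOT 1) OR (NOT 1 AND 1)) IMPLIES (NOT 0 OR (1 XOR NOT 1))) -> 1
  row 22 [10110]: (((1 AND NOT 1) OR (NOT 1 AND 1)) IMPLIES (NOT 0 OR (0 XOR NOT 0))) -> 1
  row 23 [10111]: (((1 AND NOT 1) OR (NOT 1 AND 1)) IMPLIES (NOT 0 OR (1 XOR NOT 1))) -> 1
  row 24 [11000]: (((0 AND NOT 1) OR (NOT 1 AND 0)) IMPLIES (NOT 1 OR (0 XOR NOT 0))) -> 1
  row 25 [11001]: (((0 AND NOT 1) OR (NOT 1 AND 0)) IMPLIES (NOT 1 OR (1 XOR NOT 1))) -> 1
  row 26 [11010]: (((1 AND NOT 1) OR (NOT 1 AND 0)) IMPLIES (NOT 1 OR (0 XOR NOT 0))) -> 1
  row 27 [11011]: (((1 AND NOT 1) OR (NOT 1 AND 0)) IMPLIES (NOT 1 OR (1 XOR NOT 1))) -> 1
  row 28 [11100]: (((0 AND NOT 1) OR (NOT 1 AND 1)) IMPLIES (NOT 1 OR (0 XOR NOT 0))) -> 1
  row 29 [11101]: (((0 AND NOT 1) OR (NOT 1 AND 1)) IMPLIES (NOT 1 OR (1 XOR NOT 1))) -> 1
  row 30 [11110]: (((1 AND NOT 1) OR (NOT 1 AND 1)) IMPLIES (NOT 1 OR (0 XOR NOT 0))) -> 1
  row 31 [11111]: (((1 AND NOT 1) OR (NOT 1 AND 1)) IMPLIES (NOT 1 OR (1 XOR NOT 1))) -> 1
Full result column, 4 rows per line (a,b,c fixed per line; d,e runs 00..11 left to right):
  rows 0-3 [a,b,c=000]: 1111  = hex F
  rows 4-7 [a,b,c=001]: 1111  = hex F
  rows 8-11 [a,b,c=010]: 1111  = hex F
  rows 12-15 [a,b,c=011]: 1111  = hex F
  rows 16-19 [a,b,c=100]: 1111  = hex F
  rows 20-23 [a,b,c=101]: 1111  = hex F
  rows 24-27 [a,b,c=110]: 1111  = hex F
  rows 28-31 [a,b,c=111]: 1111  = hex F
Output column (row 0 .. row 31) = 11111111111111111111111111111111
Output column grouped in 4s = 1111 1111 1111 1111 1111 1111 1111 1111 = 0xFFFFFFFF
Convert to decimal digit by digit (value = value*16 + digit):
  F -> 15
  15*16 + 15 (F) = 255
  255*16 + 15 (F) = 4095
  4095*16 + 15 (F) = 65535
  65535*16 + 15 (F) = 1048575
  1048575*16 + 15 (F) = 16777215
  16777215*16 + 15 (F) = 268435455
  268435455*16 + 15 (F) = 4294967295
Decimal = 4294967295

4294967295


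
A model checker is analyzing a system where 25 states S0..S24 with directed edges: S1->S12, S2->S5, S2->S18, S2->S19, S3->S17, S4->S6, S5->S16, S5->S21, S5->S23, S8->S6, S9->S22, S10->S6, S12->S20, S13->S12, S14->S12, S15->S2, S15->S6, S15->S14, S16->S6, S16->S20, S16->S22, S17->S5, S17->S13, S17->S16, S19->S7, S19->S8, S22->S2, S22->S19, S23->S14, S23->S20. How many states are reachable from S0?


BFS from S0:
  layer 0: {S0}
Reachable set: {S0}
Count = 1

1


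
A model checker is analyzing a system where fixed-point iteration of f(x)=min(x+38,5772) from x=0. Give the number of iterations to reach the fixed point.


Step 1: x=0, cap=5772, increment=38
Step 2: x grows by 38 each step until capped at 5772; fixed point is x=5772
Step 3: iterations = ceil(5772/38) = 152

152


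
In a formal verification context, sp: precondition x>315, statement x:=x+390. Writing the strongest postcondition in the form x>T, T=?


Formula: sp(P, x:=E) = exists old_x. (x = E[old_x/x]) AND P[old_x/x] (old_x is the value of x before the assignment; eliminate old_x by solving x = E[old_x/x] for old_x)
Step 1: Precondition P: x>315, i.e. old_x > 315
Step 2: Assignment gives x = old_x + 390, so old_x = x - 390
Step 3: Substitute into P: x - 390 > 315
Step 4: Simplify: x > 315+390 = 705

705


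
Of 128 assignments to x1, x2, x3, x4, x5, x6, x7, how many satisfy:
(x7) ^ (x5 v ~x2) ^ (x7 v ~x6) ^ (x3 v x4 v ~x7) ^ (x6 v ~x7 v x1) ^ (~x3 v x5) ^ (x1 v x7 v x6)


CNF with 7 clauses over 7 vars (128 assignments).
An assignment satisfies CNF iff every clause has >=1 true literal.
Check each row (bits = x1,x2,x3,x4,x5,x6,x7; clause T/F shown):
  row 0 [0000000]: clauses=FTTTTTF -> 0
  row 1 [0000001]: clauses=TTTFFTT -> 0
  row 2 [0000010]: clauses=FTFTTTT -> 0
  row 3 [0000011]: clauses=TTTFTTT -> 0
  row 4 [0000100]: clauses=FTTTTTF -> 0
  (every remaining row is evaluated the same way; all 128 results are listed next)
Full result column, 8 rows per line (x1,x2,x3,x4 fixed per line; x5,x6,x7 runs 000..111 left to right):
  rows 0-7 [x1,x2,x3,x4=0000]: 00000000  (ones: 0)
  rows 8-15 [x1,x2,x3,x4=0001]: 00010001  (ones: 2)
  rows 16-23 [x1,x2,x3,x4=0010]: 00000001  (ones: 1)
  rows 24-31 [x1,x2,x3,x4=0011]: 00000001  (ones: 1)
  rows 32-39 [x1,x2,x3,x4=0100]: 00000000  (ones: 0)
  rows 40-47 [x1,x2,x3,x4=0101]: 00000001  (ones: 1)
  rows 48-55 [x1,x2,x3,x4=0110]: 00000001  (ones: 1)
  rows 56-63 [x1,x2,x3,x4=0111]: 00000001  (ones: 1)
  rows 64-71 [x1,x2,x3,x4=1000]: 00000000  (ones: 0)
  rows 72-79 [x1,x2,x3,x4=1001]: 01010101  (ones: 4)
  rows 80-87 [x1,x2,x3,x4=1010]: 00000101  (ones: 2)
  rows 88-95 [x1,x2,x3,x4=1011]: 00000101  (ones: 2)
  rows 96-103 [x1,x2,x3,x4=1100]: 00000000  (ones: 0)
  rows 104-111 [x1,x2,x3,x4=1101]: 00000101  (ones: 2)
  rows 112-119 [x1,x2,x3,x4=1110]: 00000101  (ones: 2)
  rows 120-127 [x1,x2,x3,x4=1111]: 00000101  (ones: 2)
Satisfying assignments = 0+2+1+1+0+1+1+1+0+4+2+2+0+2+2+2 = 21

21


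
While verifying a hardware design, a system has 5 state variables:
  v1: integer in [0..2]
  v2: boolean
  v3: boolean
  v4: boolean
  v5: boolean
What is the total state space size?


State space = product of domain sizes of all variables.
Domain sizes:
  v1 (integer in [0..2]): 3
  v2 (boolean): 2
  v3 (boolean): 2
  v4 (boolean): 2
  v5 (boolean): 2
Product = 3 * 2 * 2 * 2 * 2 = 48

48


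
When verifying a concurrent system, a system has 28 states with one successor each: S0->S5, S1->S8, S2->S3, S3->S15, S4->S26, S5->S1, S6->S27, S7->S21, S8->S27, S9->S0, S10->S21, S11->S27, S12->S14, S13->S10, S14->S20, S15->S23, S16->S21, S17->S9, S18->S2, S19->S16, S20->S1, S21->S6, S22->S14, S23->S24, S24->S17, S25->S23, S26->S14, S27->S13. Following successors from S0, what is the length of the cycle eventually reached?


Trace from S0 until a state repeats:
  S0 -> S5 -> S1 -> S8 -> S27 -> S13 -> S10 -> S21 -> S6 -> S27
S27 first seen at step 4, revisited at step 9.
Cycle length = 9 - 4 = 5

5


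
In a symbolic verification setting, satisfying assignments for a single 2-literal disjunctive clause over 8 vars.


Step 1: Total=2^8=256
Step 2: Unsat when all 2 false: 2^6=64
Step 3: Sat=256-64=192

192


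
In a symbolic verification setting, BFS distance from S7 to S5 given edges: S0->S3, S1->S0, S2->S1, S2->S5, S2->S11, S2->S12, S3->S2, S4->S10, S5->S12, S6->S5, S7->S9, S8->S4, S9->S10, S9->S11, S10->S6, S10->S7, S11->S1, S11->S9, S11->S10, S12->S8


BFS layer-by-layer from S7:
  dist 0: {S7}
  dist 1: {S9}
  dist 2: {S10, S11}
  dist 3: {S1, S6}
  dist 4: {S0, S5}
  -> S5 reached at distance 4
Shortest path length = 4

4


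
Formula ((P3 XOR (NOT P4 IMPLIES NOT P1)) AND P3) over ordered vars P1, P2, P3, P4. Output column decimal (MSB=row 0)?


Formula: ((P3 XOR (NOT P4 IMPLIES NOT P1)) AND P3) over P1, P2, P3, P4 (16 rows)
Evaluate each row (bits = P1,P2,P3,P4, MSB first):
  row 0 [0000]: ((0 XOR (NOT 0 IMPLIES NOT 0)) AND 0) -> 0
  row 1 [0001]: ((0 XOR (NOT 1 IMPLIES NOT 0)) AND 0) -> 0
  row 2 [0010]: ((1 XOR (NOT 0 IMPLIES NOT 0)) AND 1) -> 0
  row 3 [0011]: ((1 XOR (NOT 1 IMPLIES NOT 0)) AND 1) -> 0
  row 4 [0100]: ((0 XOR (NOT 0 IMPLIES NOT 0)) AND 0) -> 0
  row 5 [0101]: ((0 XOR (NOT 1 IMPLIES NOT 0)) AND 0) -> 0
  row 6 [0110]: ((1 XOR (NOT 0 IMPLIES NOT 0)) AND 1) -> 0
  row 7 [0111]: ((1 XOR (NOT 1 IMPLIES NOT 0)) AND 1) -> 0
  row 8 [1000]: ((0 XOR (NOT 0 IMPLIES NOT 1)) AND 0) -> 0
  row 9 [1001]: ((0 XOR (NOT 1 IMPLIES NOT 1)) AND 0) -> 0
  row 10 [1010]: ((1 XOR (NOT 0 IMPLIES NOT 1)) AND 1) -> 1
  row 11 [1011]: ((1 XOR (NOT 1 IMPLIES NOT 1)) AND 1) -> 0
  row 12 [1100]: ((0 XOR (NOT 0 IMPLIES NOT 1)) AND 0) -> 0
  row 13 [1101]: ((0 XOR (NOT 1 IMPLIES NOT 1)) AND 0) -> 0
  row 14 [1110]: ((1 XOR (NOT 0 IMPLIES NOT 1)) AND 1) -> 1
  row 15 [1111]: ((1 XOR (NOT 1 IMPLIES NOT 1)) AND 1) -> 0
Full result column, 4 rows per line (P1,P2 fixed per line; P3,P4 runs 00..11 left to right):
  rows 0-3 [P1,P2=00]: 0000  = hex 0
  rows 4-7 [P1,P2=01]: 0000  = hex 0
  rows 8-11 [P1,P2=10]: 0010  = hex 2
  rows 12-15 [P1,P2=11]: 0010  = hex 2
Output column (row 0 .. row 15) = 0000000000100010
Output column grouped in 4s = 0000 0000 0010 0010 = 0x0022
Convert to decimal digit by digit (value = value*16 + digit):
  0 -> 0
  0*16 + 0 = 0
  0*16 + 2 = 2
  2*16 + 2 = 34
Decimal = 34

34


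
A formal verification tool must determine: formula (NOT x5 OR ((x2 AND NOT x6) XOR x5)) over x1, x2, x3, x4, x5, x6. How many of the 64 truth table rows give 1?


Formula: (NOT x5 OR ((x2 AND NOT x6) XOR x5)) over 6 vars (64 rows)
Evaluate each row (x1, x2, x3, x4, x5, x6 as bits, MSB first):
  row 0 [000000]: (NOT 0 OR ((0 AND NOT 0) XOR 0)) -> 1
  row 1 [000001]: (NOT 0 OR ((0 AND NOT 1) XOR 0)) -> 1
  row 2 [000010]: (NOT 1 OR ((0 AND NOT 0) XOR 1)) -> 1
  row 3 [000011]: (NOT 1 OR ((0 AND NOT 1) XOR 1)) -> 1
  row 4 [000100]: (NOT 0 OR ((0 AND NOT 0) XOR 0)) -> 1
  (every remaining row is evaluated the same way; all 64 results are listed next)
Full result column, 8 rows per line (x1,x2,x3 fixed per line; x4,x5,x6 runs 000..111 left to right):
  rows 0-7 [x1,x2,x3=000]: 11111111  (ones: 8)
  rows 8-15 [x1,x2,x3=001]: 11111111  (ones: 8)
  rows 16-23 [x1,x2,x3=010]: 11011101  (ones: 6)
  rows 24-31 [x1,x2,x3=011]: 11011101  (ones: 6)
  rows 32-39 [x1,x2,x3=100]: 11111111  (ones: 8)
  rows 40-47 [x1,x2,x3=101]: 11111111  (ones: 8)
  rows 48-55 [x1,x2,x3=110]: 11011101  (ones: 6)
  rows 56-63 [x1,x2,x3=111]: 11011101  (ones: 6)
Count of 1-rows = 8+8+6+6+8+8+6+6 = 56

56


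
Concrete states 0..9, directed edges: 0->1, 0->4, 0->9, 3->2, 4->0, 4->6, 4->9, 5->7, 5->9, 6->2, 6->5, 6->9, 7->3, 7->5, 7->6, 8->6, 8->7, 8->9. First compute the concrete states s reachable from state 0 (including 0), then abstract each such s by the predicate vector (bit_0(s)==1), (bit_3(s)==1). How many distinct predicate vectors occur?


BFS from 0:
Concrete reachable: {0, 1, 2, 3, 4, 5, 6, 7, 9}
Abstract via predicates (bit_0(s)==1), (bit_3(s)==1):
  (0,0) <- {0, 2, 4, 6}
  (1,0) <- {1, 3, 5, 7}
  (1,1) <- {9}
Distinct abstract states = 3

3


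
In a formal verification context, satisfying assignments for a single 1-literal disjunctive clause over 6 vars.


Step 1: Total=2^6=64
Step 2: Unsat when all 1 false: 2^5=32
Step 3: Sat=64-32=32

32


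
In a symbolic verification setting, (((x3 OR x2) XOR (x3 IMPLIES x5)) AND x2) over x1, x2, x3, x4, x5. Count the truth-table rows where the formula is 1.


Formula: (((x3 OR x2) XOR (x3 IMPLIES x5)) AND x2) over 5 vars (32 rows)
Evaluate each row (x1, x2, x3, x4, x5 as bits, MSB first):
  row 0 [00000]: (((0 OR 0) XOR (0 IMPLIES 0)) AND 0) -> 0
  row 1 [00001]: (((0 OR 0) XOR (0 IMPLIES 1)) AND 0) -> 0
  row 2 [00010]: (((0 OR 0) XOR (0 IMPLIES 0)) AND 0) -> 0
  row 3 [00011]: (((0 OR 0) XOR (0 IMPLIES 1)) AND 0) -> 0
  row 4 [00100]: (((1 OR 0) XOR (1 IMPLIES 0)) AND 0) -> 0
  row 5 [00101]: (((1 OR 0) XOR (1 IMPLIES 1)) AND 0) -> 0
  row 6 [00110]: (((1 OR 0) XOR (1 IMPLIES 0)) AND 0) -> 0
  row 7 [00111]: (((1 OR 0) XOR (1 IMPLIES 1)) AND 0) -> 0
  row 8 [01000]: (((0 OR 1) XOR (0 IMPLIES 0)) AND 1) -> 0
  row 9 [01001]: (((0 OR 1) XOR (0 IMPLIES 1)) AND 1) -> 0
  row 10 [01010]: (((0 OR 1) XOR (0 IMPLIES 0)) AND 1) -> 0
  row 11 [01011]: (((0 OR 1) XOR (0 IMPLIES 1)) AND 1) -> 0
  row 12 [01100]: (((1 OR 1) XOR (1 IMPLIES 0)) AND 1) -> 1
  row 13 [01101]: (((1 OR 1) XOR (1 IMPLIES 1)) AND 1) -> 0
  row 14 [01110]: (((1 OR 1) XOR (1 IMPLIES 0)) AND 1) -> 1
  row 15 [01111]: (((1 OR 1) XOR (1 IMPLIES 1)) AND 1) -> 0
  row 16 [10000]: (((0 OR 0) XOR (0 IMPLIES 0)) AND 0) -> 0
  row 17 [10001]: (((0 OR 0) XOR (0 IMPLIES 1)) AND 0) -> 0
  row 18 [10010]: (((0 OR 0) XOR (0 IMPLIES 0)) AND 0) -> 0
  row 19 [10011]: (((0 OR 0) XOR (0 IMPLIES 1)) AND 0) -> 0
  row 20 [10100]: (((1 OR 0) XOR (1 IMPLIES 0)) AND 0) -> 0
  row 21 [10101]: (((1 OR 0) XOR (1 IMPLIES 1)) AND 0) -> 0
  row 22 [10110]: (((1 OR 0) XOR (1 IMPLIES 0)) AND 0) -> 0
  row 23 [10111]: (((1 OR 0) XOR (1 IMPLIES 1)) AND 0) -> 0
  row 24 [11000]: (((0 OR 1) XOR (0 IMPLIES 0)) AND 1) -> 0
  row 25 [11001]: (((0 OR 1) XOR (0 IMPLIES 1)) AND 1) -> 0
  row 26 [11010]: (((0 OR 1) XOR (0 IMPLIES 0)) AND 1) -> 0
  row 27 [11011]: (((0 OR 1) XOR (0 IMPLIES 1)) AND 1) -> 0
  row 28 [11100]: (((1 OR 1) XOR (1 IMPLIES 0)) AND 1) -> 1
  row 29 [11101]: (((1 OR 1) XOR (1 IMPLIES 1)) AND 1) -> 0
  row 30 [11110]: (((1 OR 1) XOR (1 IMPLIES 0)) AND 1) -> 1
  row 31 [11111]: (((1 OR 1) XOR (1 IMPLIES 1)) AND 1) -> 0
Full result column, 8 rows per line (x1,x2 fixed per line; x3,x4,x5 runs 000..111 left to right):
  rows 0-7 [x1,x2=00]: 00000000  (ones: 0)
  rows 8-15 [x1,x2=01]: 00001010  (ones: 2)
  rows 16-23 [x1,x2=10]: 00000000  (ones: 0)
  rows 24-31 [x1,x2=11]: 00001010  (ones: 2)
Count of 1-rows = 0+2+0+2 = 4

4


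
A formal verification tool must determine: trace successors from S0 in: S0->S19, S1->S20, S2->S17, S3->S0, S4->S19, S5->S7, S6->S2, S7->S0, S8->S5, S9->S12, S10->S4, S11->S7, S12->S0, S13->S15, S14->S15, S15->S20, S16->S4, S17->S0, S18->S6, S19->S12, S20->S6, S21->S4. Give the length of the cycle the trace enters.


Trace from S0 until a state repeats:
  S0 -> S19 -> S12 -> S0
S0 first seen at step 0, revisited at step 3.
Cycle length = 3 - 0 = 3

3


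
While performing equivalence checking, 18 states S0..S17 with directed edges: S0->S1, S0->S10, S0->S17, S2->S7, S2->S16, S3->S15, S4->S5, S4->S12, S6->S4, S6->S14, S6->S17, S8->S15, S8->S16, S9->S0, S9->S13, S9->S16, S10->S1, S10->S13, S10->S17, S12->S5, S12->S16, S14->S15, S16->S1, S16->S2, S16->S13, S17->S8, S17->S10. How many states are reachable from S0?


BFS from S0:
  layer 0: {S0}
  layer 1: {S1, S10, S17}
  layer 2: {S8, S13}
  layer 3: {S15, S16}
  layer 4: {S2}
  layer 5: {S7}
Reachable set: {S0, S1, S2, S7, S8, S10, S13, S15, S16, S17}
Count = 10

10


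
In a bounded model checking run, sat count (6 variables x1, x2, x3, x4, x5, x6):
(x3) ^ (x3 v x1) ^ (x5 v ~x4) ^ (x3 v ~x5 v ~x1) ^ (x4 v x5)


CNF with 5 clauses over 6 vars (64 assignments).
An assignment satisfies CNF iff every clause has >=1 true literal.
Check each row (bits = x1,x2,x3,x4,x5,x6; clause T/F shown):
  row 0 [000000]: clauses=FFTTF -> 0
  row 1 [000001]: clauses=FFTTF -> 0
  row 2 [000010]: clauses=FFTTT -> 0
  row 3 [000011]: clauses=FFTTT -> 0
  row 4 [000100]: clauses=FFFTT -> 0
  (every remaining row is evaluated the same way; all 64 results are listed next)
Full result column, 8 rows per line (x1,x2,x3 fixed per line; x4,x5,x6 runs 000..111 left to right):
  rows 0-7 [x1,x2,x3=000]: 00000000  (ones: 0)
  rows 8-15 [x1,x2,x3=001]: 00110011  (ones: 4)
  rows 16-23 [x1,x2,x3=010]: 00000000  (ones: 0)
  rows 24-31 [x1,x2,x3=011]: 00110011  (ones: 4)
  rows 32-39 [x1,x2,x3=100]: 00000000  (ones: 0)
  rows 40-47 [x1,x2,x3=101]: 00110011  (ones: 4)
  rows 48-55 [x1,x2,x3=110]: 00000000  (ones: 0)
  rows 56-63 [x1,x2,x3=111]: 00110011  (ones: 4)
Satisfying assignments = 0+4+0+4+0+4+0+4 = 16

16


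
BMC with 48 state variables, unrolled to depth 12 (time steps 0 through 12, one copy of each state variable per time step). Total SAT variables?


BMC unrolls to depth k, creating one copy of each state var for steps 0..k.
Step count = 12 + 1 = 13 (steps 0 through 12)
Vars per step = 48
Total = 48 * 13 = 624

624


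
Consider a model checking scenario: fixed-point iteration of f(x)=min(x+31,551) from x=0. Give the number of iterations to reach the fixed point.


Step 1: x=0, cap=551, increment=31
Step 2: x grows by 31 each step until capped at 551; fixed point is x=551
Step 3: iterations = ceil(551/31) = 18

18


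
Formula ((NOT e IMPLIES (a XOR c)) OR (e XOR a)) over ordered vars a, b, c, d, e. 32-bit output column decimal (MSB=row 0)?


Formula: ((NOT e IMPLIES (a XOR c)) OR (e XOR a)) over a, b, c, d, e (32 rows)
Evaluate each row (bits = a,b,c,d,e, MSB first):
  row 0 [00000]: ((NOT 0 IMPLIES (0 XOR 0)) OR (0 XOR 0)) -> 0
  row 1 [00001]: ((NOT 1 IMPLIES (0 XOR 0)) OR (1 XOR 0)) -> 1
  row 2 [00010]: ((NOT 0 IMPLIES (0 XOR 0)) OR (0 XOR 0)) -> 0
  row 3 [00011]: ((NOT 1 IMPLIES (0 XOR 0)) OR (1 XOR 0)) -> 1
  row 4 [00100]: ((NOT 0 IMPLIES (0 XOR 1)) OR (0 XOR 0)) -> 1
  row 5 [00101]: ((NOT 1 IMPLIES (0 XOR 1)) OR (1 XOR 0)) -> 1
  row 6 [00110]: ((NOT 0 IMPLIES (0 XOR 1)) OR (0 XOR 0)) -> 1
  row 7 [00111]: ((NOT 1 IMPLIES (0 XOR 1)) OR (1 XOR 0)) -> 1
  row 8 [01000]: ((NOT 0 IMPLIES (0 XOR 0)) OR (0 XOR 0)) -> 0
  row 9 [01001]: ((NOT 1 IMPLIES (0 XOR 0)) OR (1 XOR 0)) -> 1
  row 10 [01010]: ((NOT 0 IMPLIES (0 XOR 0)) OR (0 XOR 0)) -> 0
  row 11 [01011]: ((NOT 1 IMPLIES (0 XOR 0)) OR (1 XOR 0)) -> 1
  row 12 [01100]: ((NOT 0 IMPLIES (0 XOR 1)) OR (0 XOR 0)) -> 1
  row 13 [01101]: ((NOT 1 IMPLIES (0 XOR 1)) OR (1 XOR 0)) -> 1
  row 14 [01110]: ((NOT 0 IMPLIES (0 XOR 1)) OR (0 XOR 0)) -> 1
  row 15 [01111]: ((NOT 1 IMPLIES (0 XOR 1)) OR (1 XOR 0)) -> 1
  row 16 [10000]: ((NOT 0 IMPLIES (1 XOR 0)) OR (0 XOR 1)) -> 1
  row 17 [10001]: ((NOT 1 IMPLIES (1 XOR 0)) OR (1 XOR 1)) -> 1
  row 18 [10010]: ((NOT 0 IMPLIES (1 XOR 0)) OR (0 XOR 1)) -> 1
  row 19 [10011]: ((NOT 1 IMPLIES (1 XOR 0)) OR (1 XOR 1)) -> 1
  row 20 [10100]: ((NOT 0 IMPLIES (1 XOR 1)) OR (0 XOR 1)) -> 1
  row 21 [10101]: ((NOT 1 IMPLIES (1 XOR 1)) OR (1 XOR 1)) -> 1
  row 22 [10110]: ((NOT 0 IMPLIES (1 XOR 1)) OR (0 XOR 1)) -> 1
  row 23 [10111]: ((NOT 1 IMPLIES (1 XOR 1)) OR (1 XOR 1)) -> 1
  row 24 [11000]: ((NOT 0 IMPLIES (1 XOR 0)) OR (0 XOR 1)) -> 1
  row 25 [11001]: ((NOT 1 IMPLIES (1 XOR 0)) OR (1 XOR 1)) -> 1
  row 26 [11010]: ((NOT 0 IMPLIES (1 XOR 0)) OR (0 XOR 1)) -> 1
  row 27 [11011]: ((NOT 1 IMPLIES (1 XOR 0)) OR (1 XOR 1)) -> 1
  row 28 [11100]: ((NOT 0 IMPLIES (1 XOR 1)) OR (0 XOR 1)) -> 1
  row 29 [11101]: ((NOT 1 IMPLIES (1 XOR 1)) OR (1 XOR 1)) -> 1
  row 30 [11110]: ((NOT 0 IMPLIES (1 XOR 1)) OR (0 XOR 1)) -> 1
  row 31 [11111]: ((NOT 1 IMPLIES (1 XOR 1)) OR (1 XOR 1)) -> 1
Full result column, 4 rows per line (a,b,c fixed per line; d,e runs 00..11 left to right):
  rows 0-3 [a,b,c=000]: 0101  = hex 5
  rows 4-7 [a,b,c=001]: 1111  = hex F
  rows 8-11 [a,b,c=010]: 0101  = hex 5
  rows 12-15 [a,b,c=011]: 1111  = hex F
  rows 16-19 [a,b,c=100]: 1111  = hex F
  rows 20-23 [a,b,c=101]: 1111  = hex F
  rows 24-27 [a,b,c=110]: 1111  = hex F
  rows 28-31 [a,b,c=111]: 1111  = hex F
Output column (row 0 .. row 31) = 01011111010111111111111111111111
Output column grouped in 4s = 0101 1111 0101 1111 1111 1111 1111 1111 = 0x5F5FFFFF
Convert to decimal digit by digit (value = value*16 + digit):
  5 -> 5
  5*16 + 15 (F) = 95
  95*16 + 5 = 1525
  1525*16 + 15 (F) = 24415
  24415*16 + 15 (F) = 390655
  390655*16 + 15 (F) = 6250495
  6250495*16 + 15 (F) = 100007935
  100007935*16 + 15 (F) = 1600126975
Decimal = 1600126975

1600126975


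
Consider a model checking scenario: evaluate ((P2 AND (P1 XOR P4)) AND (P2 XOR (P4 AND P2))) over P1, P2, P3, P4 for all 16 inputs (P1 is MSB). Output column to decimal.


Formula: ((P2 AND (P1 XOR P4)) AND (P2 XOR (P4 AND P2))) over P1, P2, P3, P4 (16 rows)
Evaluate each row (bits = P1,P2,P3,P4, MSB first):
  row 0 [0000]: ((0 AND (0 XOR 0)) AND (0 XOR (0 AND 0))) -> 0
  row 1 [0001]: ((0 AND (0 XOR 1)) AND (0 XOR (1 AND 0))) -> 0
  row 2 [0010]: ((0 AND (0 XOR 0)) AND (0 XOR (0 AND 0))) -> 0
  row 3 [0011]: ((0 AND (0 XOR 1)) AND (0 XOR (1 AND 0))) -> 0
  row 4 [0100]: ((1 AND (0 XOR 0)) AND (1 XOR (0 AND 1))) -> 0
  row 5 [0101]: ((1 AND (0 XOR 1)) AND (1 XOR (1 AND 1))) -> 0
  row 6 [0110]: ((1 AND (0 XOR 0)) AND (1 XOR (0 AND 1))) -> 0
  row 7 [0111]: ((1 AND (0 XOR 1)) AND (1 XOR (1 AND 1))) -> 0
  row 8 [1000]: ((0 AND (1 XOR 0)) AND (0 XOR (0 AND 0))) -> 0
  row 9 [1001]: ((0 AND (1 XOR 1)) AND (0 XOR (1 AND 0))) -> 0
  row 10 [1010]: ((0 AND (1 XOR 0)) AND (0 XOR (0 AND 0))) -> 0
  row 11 [1011]: ((0 AND (1 XOR 1)) AND (0 XOR (1 AND 0))) -> 0
  row 12 [1100]: ((1 AND (1 XOR 0)) AND (1 XOR (0 AND 1))) -> 1
  row 13 [1101]: ((1 AND (1 XOR 1)) AND (1 XOR (1 AND 1))) -> 0
  row 14 [1110]: ((1 AND (1 XOR 0)) AND (1 XOR (0 AND 1))) -> 1
  row 15 [1111]: ((1 AND (1 XOR 1)) AND (1 XOR (1 AND 1))) -> 0
Full result column, 4 rows per line (P1,P2 fixed per line; P3,P4 runs 00..11 left to right):
  rows 0-3 [P1,P2=00]: 0000  = hex 0
  rows 4-7 [P1,P2=01]: 0000  = hex 0
  rows 8-11 [P1,P2=10]: 0000  = hex 0
  rows 12-15 [P1,P2=11]: 1010  = hex A
Output column (row 0 .. row 15) = 0000000000001010
Output column grouped in 4s = 0000 0000 0000 1010 = 0x000A
Convert to decimal digit by digit (value = value*16 + digit):
  0 -> 0
  0*16 + 0 = 0
  0*16 + 0 = 0
  0*16 + 10 (A) = 10
Decimal = 10

10


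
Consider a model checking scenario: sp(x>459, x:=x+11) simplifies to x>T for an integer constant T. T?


Formula: sp(P, x:=E) = exists old_x. (x = E[old_x/x]) AND P[old_x/x] (old_x is the value of x before the assignment; eliminate old_x by solving x = E[old_x/x] for old_x)
Step 1: Precondition P: x>459, i.e. old_x > 459
Step 2: Assignment gives x = old_x + 11, so old_x = x - 11
Step 3: Substitute into P: x - 11 > 459
Step 4: Simplify: x > 459+11 = 470

470


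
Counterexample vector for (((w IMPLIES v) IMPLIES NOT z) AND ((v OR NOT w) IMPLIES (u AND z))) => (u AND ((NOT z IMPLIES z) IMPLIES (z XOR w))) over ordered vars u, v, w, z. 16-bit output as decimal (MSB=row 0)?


F1 = (((w IMPLIES v) IMPLIES NOT z) AND ((v OR NOT w) IMPLIES (u AND z)))
F2 = (u AND ((NOT z IMPLIES z) IMPLIES (z XOR w)))
Counterexample to F1=>F2 is where F1=1 and F2=0.
Evaluate each row (bits = u,v,w,z, MSB first):
  row 0 [0000]: F1=0 F2=0 -> F1&~F2 -> 0
  row 1 [0001]: F1=0 F2=0 -> F1&~F2 -> 0
  row 2 [0010]: F1=1 F2=0 -> F1&~F2 -> 1
  row 3 [0011]: F1=1 F2=0 -> F1&~F2 -> 1
  row 4 [0100]: F1=0 F2=0 -> F1&~F2 -> 0
  row 5 [0101]: F1=0 F2=0 -> F1&~F2 -> 0
  row 6 [0110]: F1=0 F2=0 -> F1&~F2 -> 0
  row 7 [0111]: F1=0 F2=0 -> F1&~F2 -> 0
  row 8 [1000]: F1=0 F2=1 -> F1&~F2 -> 0
  row 9 [1001]: F1=0 F2=1 -> F1&~F2 -> 0
  row 10 [1010]: F1=1 F2=1 -> F1&~F2 -> 0
  row 11 [1011]: F1=1 F2=0 -> F1&~F2 -> 1
  row 12 [1100]: F1=0 F2=1 -> F1&~F2 -> 0
  row 13 [1101]: F1=0 F2=1 -> F1&~F2 -> 0
  row 14 [1110]: F1=0 F2=1 -> F1&~F2 -> 0
  row 15 [1111]: F1=0 F2=0 -> F1&~F2 -> 0
Full result column, 4 rows per line (u,v fixed per line; w,z runs 00..11 left to right):
  rows 0-3 [u,v=00]: 0011  = hex 3
  rows 4-7 [u,v=01]: 0000  = hex 0
  rows 8-11 [u,v=10]: 0001  = hex 1
  rows 12-15 [u,v=11]: 0000  = hex 0
Counterexample vector (row 0 .. row 15) = 0011000000010000
Output column grouped in 4s = 0011 0000 0001 0000 = 0x3010
Convert to decimal digit by digit (value = value*16 + digit):
  3 -> 3
  3*16 + 0 = 48
  48*16 + 1 = 769
  769*16 + 0 = 12304
Decimal = 12304

12304


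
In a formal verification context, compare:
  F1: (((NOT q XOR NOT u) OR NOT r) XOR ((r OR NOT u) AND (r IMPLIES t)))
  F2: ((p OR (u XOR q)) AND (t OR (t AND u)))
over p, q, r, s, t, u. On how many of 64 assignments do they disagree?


F1 = (((NOT q XOR NOT u) OR NOT r) XOR ((r OR NOT u) AND (r IMPLIES t)))
F2 = ((p OR (u XOR q)) AND (t OR (t AND u)))
Evaluate both on each of 64 rows (bits = p,q,r,s,t,u):
  row 0 [000000]: F1=0 F2=0 -> 0
  row 1 [000001]: F1=1 F2=0 (differ) -> 1
  row 2 [000010]: F1=0 F2=0 -> 0
  row 3 [000011]: F1=1 F2=1 -> 0
  row 4 [000100]: F1=0 F2=0 -> 0
  (every remaining row is evaluated the same way; all 64 results are listed next)
Full result column, 8 rows per line (p,q,r fixed per line; s,t,u runs 000..111 left to right):
  rows 0-7 [p,q,r=000]: 01000100  (ones: 2)
  rows 8-15 [p,q,r=001]: 01110111  (ones: 6)
  rows 16-23 [p,q,r=010]: 01110111  (ones: 6)
  rows 24-31 [p,q,r=011]: 10111011  (ones: 6)
  rows 32-39 [p,q,r=100]: 01100110  (ones: 4)
  rows 40-47 [p,q,r=101]: 01010101  (ones: 4)
  rows 48-55 [p,q,r=110]: 01100110  (ones: 4)
  rows 56-63 [p,q,r=111]: 10101010  (ones: 4)
Disagreements = 2+6+6+6+4+4+4+4 = 36

36


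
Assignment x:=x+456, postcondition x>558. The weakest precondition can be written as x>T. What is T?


Formula: wp(x:=E, P) = P[E/x] (substitute E for x in postcondition)
Step 1: Postcondition: x>558
Step 2: Substitute x+456 for x: x+456>558
Step 3: Solve for x: x > 558-456 = 102

102


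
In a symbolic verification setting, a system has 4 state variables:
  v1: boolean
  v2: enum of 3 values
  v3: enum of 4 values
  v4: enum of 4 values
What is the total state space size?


State space = product of domain sizes of all variables.
Domain sizes:
  v1 (boolean): 2
  v2 (enum of 3 values): 3
  v3 (enum of 4 values): 4
  v4 (enum of 4 values): 4
Product = 2 * 3 * 4 * 4 = 96

96
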